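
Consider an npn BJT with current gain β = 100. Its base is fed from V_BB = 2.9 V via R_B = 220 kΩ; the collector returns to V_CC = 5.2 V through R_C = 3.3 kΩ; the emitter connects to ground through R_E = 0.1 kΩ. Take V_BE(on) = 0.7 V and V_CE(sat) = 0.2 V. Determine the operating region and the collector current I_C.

Assume active. Base-emitter loop: I_B = (V_BB − V_BE)/(R_B + (β+1)R_E) = (2.9 − 0.7)/(220 + 101×0.1) = 0.00956 mA.
I_C = β·I_B = 100×0.00956 = 0.956 mA.
V_CE = V_CC − I_C·R_C − I_E·R_E = 5.2 − 0.956×3.3 − 0.966×0.1 = 1.95 V > V_CE(sat), so the active-region assumption holds.

active; I_C ≈ 0.96 mA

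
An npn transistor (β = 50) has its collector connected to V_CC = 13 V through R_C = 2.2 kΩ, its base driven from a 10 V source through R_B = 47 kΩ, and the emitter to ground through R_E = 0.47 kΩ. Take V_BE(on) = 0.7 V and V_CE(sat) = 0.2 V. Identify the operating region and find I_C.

Assume active: I_B = (10 − 0.7)/(47 + 51×0.47) = 0.131 mA, I_C = β·I_B = 6.55 mA.
Then V_CE = 13 − 6.55×2.2 − 6.68×0.47 = -4.56 V < 0.2 V — the active assumption fails.
Re-solve with V_CE = 0.2 V. KCL at the emitter: V_E/R_E = (V_BB−0.7−V_E)/R_B + (V_CC−0.2−V_E)/R_C, giving V_E = 2.31 V.
I_C = (V_CC − 0.2 − V_E)/R_C = (12.8 − 2.31)/2.2 = 4.77 mA.
Check: I_B = (9.3 − 2.31)/47 = 0.149 mA, and β·I_B = 7.44 mA > I_C, confirming saturation.

saturation; I_C ≈ 4.8 mA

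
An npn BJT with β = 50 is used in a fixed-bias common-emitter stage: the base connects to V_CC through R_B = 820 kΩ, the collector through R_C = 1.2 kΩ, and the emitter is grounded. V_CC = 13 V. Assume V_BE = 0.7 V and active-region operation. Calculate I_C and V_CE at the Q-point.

I_C ≈ 0.75 mA, V_CE ≈ 12 V

Base loop: V_CC = I_B·R_B + V_BE, so I_B = (13 − 0.7)/820 kΩ = 0.015 mA.
In the active region I_C = β·I_B = 50 × 0.015 = 0.75 mA.
Collector loop: V_CE = V_CC − I_C·R_C = 13 − 0.75×1.2 = 12.1 V.
Since V_CE = 12.1 V > V_CE(sat) ≈ 0.2 V, the transistor is in the active region as assumed.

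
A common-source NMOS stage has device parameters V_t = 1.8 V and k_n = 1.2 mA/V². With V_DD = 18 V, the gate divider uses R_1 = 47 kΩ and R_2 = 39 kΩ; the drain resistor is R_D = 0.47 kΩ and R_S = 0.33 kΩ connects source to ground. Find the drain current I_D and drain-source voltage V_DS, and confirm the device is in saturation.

I_D ≈ 8.1 mA, V_DS ≈ 11 V

V_G = V_DD·R_2/(R_1+R_2) = 18×39/86 = 8.16 V.
Assume saturation: I_D = (k_n/2)(V_GS − V_t)² with V_GS = V_G − I_D·R_S = 8.16 − 0.33·I_D.
Substituting gives 0.0653·I_D² − 3.52·I_D + 24.3 = 0, with roots I_D = 8.13 or 45.7 mA.
The root I_D = 45.7 mA gives V_GS = -6.93 V ≤ V_t, so take I_D = 8.13 mA.
Then V_GS = 5.48 V and V_DS = V_DD − I_D(R_D+R_S) = 18 − 8.13×0.8 = 11.5 V.
Saturation requires V_DS ≥ V_GS − V_t = 3.68 V; 11.5 ≥ 3.68 ✓.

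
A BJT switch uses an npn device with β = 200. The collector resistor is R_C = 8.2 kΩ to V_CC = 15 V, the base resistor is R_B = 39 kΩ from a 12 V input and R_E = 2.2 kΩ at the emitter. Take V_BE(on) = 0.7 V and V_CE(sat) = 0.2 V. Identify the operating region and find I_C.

Assume active: I_B = (12 − 0.7)/(39 + 201×2.2) = 0.0235 mA, I_C = β·I_B = 4.7 mA.
Then V_CE = 15 − 4.7×8.2 − 4.72×2.2 = -33.9 V < 0.2 V — the active assumption fails.
Re-solve with V_CE = 0.2 V. KCL at the emitter: V_E/R_E = (V_BB−0.7−V_E)/R_B + (V_CC−0.2−V_E)/R_C, giving V_E = 3.48 V.
I_C = (V_CC − 0.2 − V_E)/R_C = (14.8 − 3.48)/8.2 = 1.38 mA.
Check: I_B = (11.3 − 3.48)/39 = 0.201 mA, and β·I_B = 40.1 mA > I_C, confirming saturation.

saturation; I_C ≈ 1.4 mA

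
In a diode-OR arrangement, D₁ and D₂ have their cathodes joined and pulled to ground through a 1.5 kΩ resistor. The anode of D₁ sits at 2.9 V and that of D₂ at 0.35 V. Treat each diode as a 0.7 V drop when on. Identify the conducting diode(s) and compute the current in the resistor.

Only D₁ conducts; I_R ≈ 1.5 mA

Assume both conduct. Then node N would need to be at both 2.9−0.7 = 2.2 V and 0.35−0.7 = -0.35 V, which is impossible.
Assume only D₁ conducts: V_N = 2.9 − 0.7 = 2.2 V, so I_R = 2.2/1.5 = 1.47 mA.
Check D₂: its anode-to-cathode voltage is 0.35 − 2.2 = -1.85 V < 0.7 V, so it is off. The assumption is consistent.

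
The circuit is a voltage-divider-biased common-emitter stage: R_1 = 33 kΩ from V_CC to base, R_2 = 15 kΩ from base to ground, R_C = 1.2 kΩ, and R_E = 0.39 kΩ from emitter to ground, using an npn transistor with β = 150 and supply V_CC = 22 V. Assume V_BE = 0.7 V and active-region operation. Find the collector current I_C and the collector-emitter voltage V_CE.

I_C ≈ 13 mA, V_CE ≈ 0.68 V

Thevenize the base divider: V_Th = V_CC·R_2/(R_1+R_2) = 22×15/48 = 6.88 V, R_Th = R_1‖R_2 = 10.3 kΩ.
Base-emitter loop: V_Th = I_B·R_Th + V_BE + (β+1)I_B·R_E, so I_B = (6.88 − 0.7) / (10.3 + 151×0.39) = 0.0892 mA.
I_C = β·I_B = 150×0.0892 = 13.4 mA, and I_E = (β+1)I_B = 13.5 mA.
V_CE = V_CC − I_C·R_C − I_E·R_E = 22 − 13.4×1.2 − 13.5×0.39 = 0.684 V.
V_CE = 0.684 V > 0.2 V confirms active-region operation.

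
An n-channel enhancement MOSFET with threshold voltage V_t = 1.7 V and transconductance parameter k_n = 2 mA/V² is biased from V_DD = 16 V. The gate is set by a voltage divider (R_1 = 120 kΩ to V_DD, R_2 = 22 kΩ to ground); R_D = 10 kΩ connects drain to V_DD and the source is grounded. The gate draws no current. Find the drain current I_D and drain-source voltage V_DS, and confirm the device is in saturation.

V_G = V_DD·R_2/(R_1+R_2) = 16×22/142 = 2.48 V. With the source grounded, V_GS = V_G = 2.48 V.
Assume saturation: I_D = (k_n/2)(V_GS − V_t)² = (2/2)×(2.48 − 1.7)² = 1×0.779² = 0.607 mA.
V_DS = V_DD − I_D·R_D = 16 − 0.607×10 = 9.93 V.
Saturation requires V_DS ≥ V_GS − V_t = 0.779 V; 9.93 ≥ 0.779 ✓.

I_D ≈ 0.61 mA, V_DS ≈ 9.9 V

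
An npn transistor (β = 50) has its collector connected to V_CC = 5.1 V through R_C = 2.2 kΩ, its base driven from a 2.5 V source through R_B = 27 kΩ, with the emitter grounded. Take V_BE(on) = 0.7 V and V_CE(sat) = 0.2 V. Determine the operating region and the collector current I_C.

Assume active: I_B = (2.5 − 0.7)/27 = 0.0667 mA, giving I_C = β·I_B = 3.33 mA.
But then V_CE = 5.1 − 3.33×2.2 = -2.23 V < V_CE(sat) = 0.2 V — impossible in the active region.
So the transistor is saturated. With V_CE = 0.2 V, I_C = (V_CC − 0.2)/R_C = 4.9/2.2 = 2.23 mA.
Check: β·I_B = 3.33 mA > I_C = 2.23 mA, confirming saturation.

saturation; I_C ≈ 2.2 mA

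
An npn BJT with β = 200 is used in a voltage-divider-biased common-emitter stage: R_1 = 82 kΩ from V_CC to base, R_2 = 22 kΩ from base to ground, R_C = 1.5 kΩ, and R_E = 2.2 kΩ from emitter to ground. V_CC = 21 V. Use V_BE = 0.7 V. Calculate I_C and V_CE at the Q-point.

Thevenize the base divider: V_Th = V_CC·R_2/(R_1+R_2) = 21×22/104 = 4.44 V, R_Th = R_1‖R_2 = 17.3 kΩ.
Base-emitter loop: V_Th = I_B·R_Th + V_BE + (β+1)I_B·R_E, so I_B = (4.44 − 0.7) / (17.3 + 201×2.2) = 0.00814 mA.
I_C = β·I_B = 200×0.00814 = 1.63 mA, and I_E = (β+1)I_B = 1.64 mA.
V_CE = V_CC − I_C·R_C − I_E·R_E = 21 − 1.63×1.5 − 1.64×2.2 = 15 V.
V_CE = 15 V > 0.2 V confirms active-region operation.

I_C ≈ 1.6 mA, V_CE ≈ 15 V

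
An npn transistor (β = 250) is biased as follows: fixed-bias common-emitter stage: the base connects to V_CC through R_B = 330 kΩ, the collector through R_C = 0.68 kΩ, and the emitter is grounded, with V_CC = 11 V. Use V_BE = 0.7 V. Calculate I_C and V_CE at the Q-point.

I_C ≈ 7.8 mA, V_CE ≈ 5.7 V

Base loop: V_CC = I_B·R_B + V_BE, so I_B = (11 − 0.7)/330 kΩ = 0.0312 mA.
In the active region I_C = β·I_B = 250 × 0.0312 = 7.8 mA.
Collector loop: V_CE = V_CC − I_C·R_C = 11 − 7.8×0.68 = 5.69 V.
Since V_CE = 5.69 V > V_CE(sat) ≈ 0.2 V, the transistor is in the active region as assumed.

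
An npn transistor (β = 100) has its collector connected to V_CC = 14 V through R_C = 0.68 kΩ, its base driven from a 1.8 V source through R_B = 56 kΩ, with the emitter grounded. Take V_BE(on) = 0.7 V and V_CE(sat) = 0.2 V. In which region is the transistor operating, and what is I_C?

Assume active. Base-emitter loop: I_B = (V_BB − V_BE)/R_B = (1.8 − 0.7)/56 = 0.0196 mA.
I_C = β·I_B = 100×0.0196 = 1.96 mA.
V_CE = V_CC − I_C·R_C = 14 − 1.96×0.68 = 12.7 V > V_CE(sat), so the active-region assumption holds.

active; I_C ≈ 2 mA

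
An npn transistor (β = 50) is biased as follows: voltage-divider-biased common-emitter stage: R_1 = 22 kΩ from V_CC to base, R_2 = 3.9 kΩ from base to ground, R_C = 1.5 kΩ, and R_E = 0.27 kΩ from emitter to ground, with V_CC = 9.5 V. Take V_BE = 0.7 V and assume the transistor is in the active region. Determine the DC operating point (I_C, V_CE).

I_C ≈ 2.1 mA, V_CE ≈ 5.7 V

Thevenize the base divider: V_Th = V_CC·R_2/(R_1+R_2) = 9.5×3.9/25.9 = 1.43 V, R_Th = R_1‖R_2 = 3.31 kΩ.
Base-emitter loop: V_Th = I_B·R_Th + V_BE + (β+1)I_B·R_E, so I_B = (1.43 − 0.7) / (3.31 + 51×0.27) = 0.0428 mA.
I_C = β·I_B = 50×0.0428 = 2.14 mA, and I_E = (β+1)I_B = 2.18 mA.
V_CE = V_CC − I_C·R_C − I_E·R_E = 9.5 − 2.14×1.5 − 2.18×0.27 = 5.7 V.
V_CE = 5.7 V > 0.2 V confirms active-region operation.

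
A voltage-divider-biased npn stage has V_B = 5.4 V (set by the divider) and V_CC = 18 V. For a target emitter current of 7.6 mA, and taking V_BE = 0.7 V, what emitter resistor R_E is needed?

V_E = V_B − V_BE = 5.4 − 0.7 = 4.7 V.
R_E = V_E / I_E = 4.7 / 7.6 = 0.618 kΩ.

R_E ≈ 0.62 kΩ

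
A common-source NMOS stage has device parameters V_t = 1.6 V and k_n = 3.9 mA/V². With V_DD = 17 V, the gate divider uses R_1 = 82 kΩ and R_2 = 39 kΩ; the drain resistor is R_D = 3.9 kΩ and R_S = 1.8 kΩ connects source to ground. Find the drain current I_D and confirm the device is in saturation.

V_G = V_DD·R_2/(R_1+R_2) = 17×39/121 = 5.48 V.
Assume saturation: I_D = (k_n/2)(V_GS − V_t)² with V_GS = V_G − I_D·R_S = 5.48 − 1.8·I_D.
Substituting gives 6.32·I_D² − 28.2·I_D + 29.3 = 0, with roots I_D = 1.64 or 2.82 mA.
The root I_D = 2.82 mA gives V_GS = 0.397 V ≤ V_t, so take I_D = 1.64 mA.
Then V_GS = 2.52 V and V_DS = V_DD − I_D(R_D+R_S) = 17 − 1.64×5.7 = 7.62 V.
Saturation requires V_DS ≥ V_GS − V_t = 0.918 V; 7.62 ≥ 0.918 ✓.

I_D ≈ 1.6 mA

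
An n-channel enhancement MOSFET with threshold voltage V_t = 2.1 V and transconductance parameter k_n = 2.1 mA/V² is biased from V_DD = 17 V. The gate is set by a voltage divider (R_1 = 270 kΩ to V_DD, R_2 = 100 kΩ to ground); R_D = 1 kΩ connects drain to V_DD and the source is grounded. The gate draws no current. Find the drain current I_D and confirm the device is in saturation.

I_D ≈ 6.5 mA

V_G = V_DD·R_2/(R_1+R_2) = 17×100/370 = 4.59 V. With the source grounded, V_GS = V_G = 4.59 V.
Assume saturation: I_D = (k_n/2)(V_GS − V_t)² = (2.1/2)×(4.59 − 2.1)² = 1.05×2.49² = 6.53 mA.
V_DS = V_DD − I_D·R_D = 17 − 6.53×1 = 10.5 V.
Saturation requires V_DS ≥ V_GS − V_t = 2.49 V; 10.5 ≥ 2.49 ✓.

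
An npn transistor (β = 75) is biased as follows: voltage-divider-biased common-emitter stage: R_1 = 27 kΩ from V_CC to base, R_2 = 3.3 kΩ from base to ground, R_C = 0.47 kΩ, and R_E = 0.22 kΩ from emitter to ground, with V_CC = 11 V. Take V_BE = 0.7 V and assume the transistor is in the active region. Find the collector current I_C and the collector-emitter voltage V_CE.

Thevenize the base divider: V_Th = V_CC·R_2/(R_1+R_2) = 11×3.3/30.3 = 1.2 V, R_Th = R_1‖R_2 = 2.94 kΩ.
Base-emitter loop: V_Th = I_B·R_Th + V_BE + (β+1)I_B·R_E, so I_B = (1.2 − 0.7) / (2.94 + 76×0.22) = 0.0253 mA.
I_C = β·I_B = 75×0.0253 = 1.9 mA, and I_E = (β+1)I_B = 1.93 mA.
V_CE = V_CC − I_C·R_C − I_E·R_E = 11 − 1.9×0.47 − 1.93×0.22 = 9.68 V.
V_CE = 9.68 V > 0.2 V confirms active-region operation.

I_C ≈ 1.9 mA, V_CE ≈ 9.7 V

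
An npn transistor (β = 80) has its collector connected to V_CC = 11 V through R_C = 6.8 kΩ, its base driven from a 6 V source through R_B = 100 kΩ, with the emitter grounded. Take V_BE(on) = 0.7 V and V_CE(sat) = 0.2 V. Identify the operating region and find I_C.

Assume active: I_B = (6 − 0.7)/100 = 0.053 mA, giving I_C = β·I_B = 4.24 mA.
But then V_CE = 11 − 4.24×6.8 = -17.8 V < V_CE(sat) = 0.2 V — impossible in the active region.
So the transistor is saturated. With V_CE = 0.2 V, I_C = (V_CC − 0.2)/R_C = 10.8/6.8 = 1.59 mA.
Check: β·I_B = 4.24 mA > I_C = 1.59 mA, confirming saturation.

saturation; I_C ≈ 1.6 mA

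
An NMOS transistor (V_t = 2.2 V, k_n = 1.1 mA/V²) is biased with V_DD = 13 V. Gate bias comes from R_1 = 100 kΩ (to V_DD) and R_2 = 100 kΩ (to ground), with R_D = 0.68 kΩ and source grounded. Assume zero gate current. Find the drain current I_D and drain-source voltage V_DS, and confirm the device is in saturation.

I_D ≈ 10 mA, V_DS ≈ 6.1 V

V_G = V_DD·R_2/(R_1+R_2) = 13×100/200 = 6.5 V. With the source grounded, V_GS = V_G = 6.5 V.
Assume saturation: I_D = (k_n/2)(V_GS − V_t)² = (1.1/2)×(6.5 − 2.2)² = 0.55×4.3² = 10.2 mA.
V_DS = V_DD − I_D·R_D = 13 − 10.2×0.68 = 6.08 V.
Saturation requires V_DS ≥ V_GS − V_t = 4.3 V; 6.08 ≥ 4.3 ✓.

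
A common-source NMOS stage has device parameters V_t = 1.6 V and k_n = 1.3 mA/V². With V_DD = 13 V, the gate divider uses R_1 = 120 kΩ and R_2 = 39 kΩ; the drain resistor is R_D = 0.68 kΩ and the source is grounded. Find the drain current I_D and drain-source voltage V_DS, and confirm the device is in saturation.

I_D ≈ 1.6 mA, V_DS ≈ 12 V

V_G = V_DD·R_2/(R_1+R_2) = 13×39/159 = 3.19 V. With the source grounded, V_GS = V_G = 3.19 V.
Assume saturation: I_D = (k_n/2)(V_GS − V_t)² = (1.3/2)×(3.19 − 1.6)² = 0.65×1.59² = 1.64 mA.
V_DS = V_DD − I_D·R_D = 13 − 1.64×0.68 = 11.9 V.
Saturation requires V_DS ≥ V_GS − V_t = 1.59 V; 11.9 ≥ 1.59 ✓.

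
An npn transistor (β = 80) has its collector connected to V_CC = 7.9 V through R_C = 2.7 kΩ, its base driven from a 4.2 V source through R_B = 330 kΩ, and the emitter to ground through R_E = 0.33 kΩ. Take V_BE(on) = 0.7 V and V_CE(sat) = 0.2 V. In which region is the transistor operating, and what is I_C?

active; I_C ≈ 0.78 mA

Assume active. Base-emitter loop: I_B = (V_BB − V_BE)/(R_B + (β+1)R_E) = (4.2 − 0.7)/(330 + 81×0.33) = 0.00981 mA.
I_C = β·I_B = 80×0.00981 = 0.785 mA.
V_CE = V_CC − I_C·R_C − I_E·R_E = 7.9 − 0.785×2.7 − 0.795×0.33 = 5.52 V > V_CE(sat), so the active-region assumption holds.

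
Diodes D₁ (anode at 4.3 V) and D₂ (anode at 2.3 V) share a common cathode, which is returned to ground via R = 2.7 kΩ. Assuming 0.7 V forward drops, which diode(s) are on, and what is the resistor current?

Assume both conduct. Then node N would need to be at both 4.3−0.7 = 3.6 V and 2.3−0.7 = 1.6 V, which is impossible.
Assume only D₁ conducts: V_N = 4.3 − 0.7 = 3.6 V, so I_R = 3.6/2.7 = 1.33 mA.
Check D₂: its anode-to-cathode voltage is 2.3 − 3.6 = -1.3 V < 0.7 V, so it is off. The assumption is consistent.

Only D₁ conducts; I_R ≈ 1.3 mA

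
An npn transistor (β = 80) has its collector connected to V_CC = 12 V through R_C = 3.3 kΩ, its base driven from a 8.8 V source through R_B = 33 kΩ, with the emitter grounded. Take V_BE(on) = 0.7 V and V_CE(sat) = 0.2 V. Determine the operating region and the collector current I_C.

Assume active: I_B = (8.8 − 0.7)/33 = 0.245 mA, giving I_C = β·I_B = 19.6 mA.
But then V_CE = 12 − 19.6×3.3 = -52.8 V < V_CE(sat) = 0.2 V — impossible in the active region.
So the transistor is saturated. With V_CE = 0.2 V, I_C = (V_CC − 0.2)/R_C = 11.8/3.3 = 3.58 mA.
Check: β·I_B = 19.6 mA > I_C = 3.58 mA, confirming saturation.

saturation; I_C ≈ 3.6 mA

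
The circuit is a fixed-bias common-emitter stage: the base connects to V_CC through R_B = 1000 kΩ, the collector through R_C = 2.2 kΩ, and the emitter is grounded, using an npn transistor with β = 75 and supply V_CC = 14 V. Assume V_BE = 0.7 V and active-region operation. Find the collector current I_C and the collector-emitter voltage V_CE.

I_C ≈ 1 mA, V_CE ≈ 12 V

Base loop: V_CC = I_B·R_B + V_BE, so I_B = (14 − 0.7)/1000 kΩ = 0.0133 mA.
In the active region I_C = β·I_B = 75 × 0.0133 = 0.998 mA.
Collector loop: V_CE = V_CC − I_C·R_C = 14 − 0.998×2.2 = 11.8 V.
Since V_CE = 11.8 V > V_CE(sat) ≈ 0.2 V, the transistor is in the active region as assumed.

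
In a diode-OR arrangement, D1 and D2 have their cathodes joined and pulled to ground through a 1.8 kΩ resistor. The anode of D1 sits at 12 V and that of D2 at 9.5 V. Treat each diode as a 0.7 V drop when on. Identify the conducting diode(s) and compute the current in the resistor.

Assume both conduct. Then node N would need to be at both 12−0.7 = 11.3 V and 9.5−0.7 = 8.8 V, which is impossible.
Assume only D1 conducts: V_N = 12 − 0.7 = 11.3 V, so I_R = 11.3/1.8 = 6.28 mA.
Check D2: its anode-to-cathode voltage is 9.5 − 11.3 = -1.8 V < 0.7 V, so it is off. The assumption is consistent.

Only D1 conducts; I_R ≈ 6.3 mA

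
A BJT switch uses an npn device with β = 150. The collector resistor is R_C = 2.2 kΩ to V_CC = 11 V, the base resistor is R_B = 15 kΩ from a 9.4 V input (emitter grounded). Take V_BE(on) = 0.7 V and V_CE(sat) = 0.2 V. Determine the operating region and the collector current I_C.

saturation; I_C ≈ 4.9 mA

Assume active: I_B = (9.4 − 0.7)/15 = 0.58 mA, giving I_C = β·I_B = 87 mA.
But then V_CE = 11 − 87×2.2 = -180 V < V_CE(sat) = 0.2 V — impossible in the active region.
So the transistor is saturated. With V_CE = 0.2 V, I_C = (V_CC − 0.2)/R_C = 10.8/2.2 = 4.91 mA.
Check: β·I_B = 87 mA > I_C = 4.91 mA, confirming saturation.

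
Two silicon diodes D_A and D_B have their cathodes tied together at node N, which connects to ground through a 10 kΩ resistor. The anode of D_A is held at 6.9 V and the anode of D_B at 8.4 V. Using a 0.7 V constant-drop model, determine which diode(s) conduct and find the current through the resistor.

Only D_B conducts; I_R ≈ 0.77 mA

Assume both conduct. Then node N would need to be at both 6.9−0.7 = 6.2 V and 8.4−0.7 = 7.7 V, which is impossible.
Assume only D_B conducts: V_N = 8.4 − 0.7 = 7.7 V, so I_R = 7.7/10 = 0.77 mA.
Check D_A: its anode-to-cathode voltage is 6.9 − 7.7 = -0.8 V < 0.7 V, so it is off. The assumption is consistent.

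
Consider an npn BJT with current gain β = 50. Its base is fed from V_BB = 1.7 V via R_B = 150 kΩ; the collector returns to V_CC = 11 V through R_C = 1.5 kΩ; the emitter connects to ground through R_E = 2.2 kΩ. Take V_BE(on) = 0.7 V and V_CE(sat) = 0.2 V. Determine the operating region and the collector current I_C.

active; I_C ≈ 0.19 mA

Assume active. Base-emitter loop: I_B = (V_BB − V_BE)/(R_B + (β+1)R_E) = (1.7 − 0.7)/(150 + 51×2.2) = 0.00381 mA.
I_C = β·I_B = 50×0.00381 = 0.191 mA.
V_CE = V_CC − I_C·R_C − I_E·R_E = 11 − 0.191×1.5 − 0.195×2.2 = 10.3 V > V_CE(sat), so the active-region assumption holds.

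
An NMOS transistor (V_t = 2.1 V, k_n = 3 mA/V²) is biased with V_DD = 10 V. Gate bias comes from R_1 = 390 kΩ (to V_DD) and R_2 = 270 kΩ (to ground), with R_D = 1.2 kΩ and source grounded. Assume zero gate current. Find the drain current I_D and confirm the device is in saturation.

V_G = V_DD·R_2/(R_1+R_2) = 10×270/660 = 4.09 V. With the source grounded, V_GS = V_G = 4.09 V.
Assume saturation: I_D = (k_n/2)(V_GS − V_t)² = (3/2)×(4.09 − 2.1)² = 1.5×1.99² = 5.95 mA.
V_DS = V_DD − I_D·R_D = 10 − 5.95×1.2 = 2.87 V.
Saturation requires V_DS ≥ V_GS − V_t = 1.99 V; 2.87 ≥ 1.99 ✓.

I_D ≈ 5.9 mA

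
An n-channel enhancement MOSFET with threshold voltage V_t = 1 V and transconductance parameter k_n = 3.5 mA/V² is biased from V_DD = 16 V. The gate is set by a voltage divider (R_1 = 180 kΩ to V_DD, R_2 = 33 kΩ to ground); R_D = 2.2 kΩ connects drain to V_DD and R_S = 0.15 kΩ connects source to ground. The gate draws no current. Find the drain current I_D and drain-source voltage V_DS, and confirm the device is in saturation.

V_G = V_DD·R_2/(R_1+R_2) = 16×33/213 = 2.48 V.
Assume saturation: I_D = (k_n/2)(V_GS − V_t)² with V_GS = V_G − I_D·R_S = 2.48 − 0.15·I_D.
Substituting gives 0.0394·I_D² − 1.78·I_D + 3.83 = 0, with roots I_D = 2.27 or 42.8 mA.
The root I_D = 42.8 mA gives V_GS = -3.95 V ≤ V_t, so take I_D = 2.27 mA.
Then V_GS = 2.14 V and V_DS = V_DD − I_D(R_D+R_S) = 16 − 2.27×2.35 = 10.7 V.
Saturation requires V_DS ≥ V_GS − V_t = 1.14 V; 10.7 ≥ 1.14 ✓.

I_D ≈ 2.3 mA, V_DS ≈ 11 V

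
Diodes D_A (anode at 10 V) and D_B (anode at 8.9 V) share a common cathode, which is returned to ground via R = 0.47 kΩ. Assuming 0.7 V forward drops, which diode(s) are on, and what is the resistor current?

Only D_A conducts; I_R ≈ 20 mA

Assume both conduct. Then node N would need to be at both 10−0.7 = 9.3 V and 8.9−0.7 = 8.2 V, which is impossible.
Assume only D_A conducts: V_N = 10 − 0.7 = 9.3 V, so I_R = 9.3/0.47 = 19.8 mA.
Check D_B: its anode-to-cathode voltage is 8.9 − 9.3 = -0.4 V < 0.7 V, so it is off. The assumption is consistent.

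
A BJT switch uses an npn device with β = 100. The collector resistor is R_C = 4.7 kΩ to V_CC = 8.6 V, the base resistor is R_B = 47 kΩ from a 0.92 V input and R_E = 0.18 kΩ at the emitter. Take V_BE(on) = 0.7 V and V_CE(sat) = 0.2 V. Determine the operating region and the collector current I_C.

Assume active. Base-emitter loop: I_B = (V_BB − V_BE)/(R_B + (β+1)R_E) = (0.92 − 0.7)/(47 + 101×0.18) = 0.00338 mA.
I_C = β·I_B = 100×0.00338 = 0.338 mA.
V_CE = V_CC − I_C·R_C − I_E·R_E = 8.6 − 0.338×4.7 − 0.341×0.18 = 6.95 V > V_CE(sat), so the active-region assumption holds.

active; I_C ≈ 0.34 mA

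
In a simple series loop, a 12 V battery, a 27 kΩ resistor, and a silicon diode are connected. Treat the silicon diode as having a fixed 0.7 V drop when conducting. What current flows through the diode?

I ≈ 0.42 mA

KVL around the loop: 12 = V_D + I·R = 0.7 + I × 27 kΩ.
So I = (12 − 0.7) / 27 kΩ = 11.3 / 27 = 0.419 mA.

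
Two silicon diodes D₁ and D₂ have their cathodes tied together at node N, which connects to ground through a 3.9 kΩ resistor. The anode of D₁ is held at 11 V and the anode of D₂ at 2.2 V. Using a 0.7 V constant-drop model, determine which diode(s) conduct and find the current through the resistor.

Assume both conduct. Then node N would need to be at both 11−0.7 = 10.3 V and 2.2−0.7 = 1.5 V, which is impossible.
Assume only D₁ conducts: V_N = 11 − 0.7 = 10.3 V, so I_R = 10.3/3.9 = 2.64 mA.
Check D₂: its anode-to-cathode voltage is 2.2 − 10.3 = -8.1 V < 0.7 V, so it is off. The assumption is consistent.

Only D₁ conducts; I_R ≈ 2.6 mA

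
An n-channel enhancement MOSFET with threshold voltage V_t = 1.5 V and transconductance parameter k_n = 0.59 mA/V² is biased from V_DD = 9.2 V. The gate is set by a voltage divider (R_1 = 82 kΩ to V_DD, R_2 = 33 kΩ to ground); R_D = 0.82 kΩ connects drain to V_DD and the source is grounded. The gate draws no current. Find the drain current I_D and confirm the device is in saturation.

V_G = V_DD·R_2/(R_1+R_2) = 9.2×33/115 = 2.64 V. With the source grounded, V_GS = V_G = 2.64 V.
Assume saturation: I_D = (k_n/2)(V_GS − V_t)² = (0.59/2)×(2.64 − 1.5)² = 0.295×1.14² = 0.383 mA.
V_DS = V_DD − I_D·R_D = 9.2 − 0.383×0.82 = 8.89 V.
Saturation requires V_DS ≥ V_GS − V_t = 1.14 V; 8.89 ≥ 1.14 ✓.

I_D ≈ 0.38 mA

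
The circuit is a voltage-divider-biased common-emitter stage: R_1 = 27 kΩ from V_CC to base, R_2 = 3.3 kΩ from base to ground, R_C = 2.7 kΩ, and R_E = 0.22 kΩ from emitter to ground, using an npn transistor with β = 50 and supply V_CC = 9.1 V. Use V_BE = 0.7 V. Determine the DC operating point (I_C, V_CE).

Thevenize the base divider: V_Th = V_CC·R_2/(R_1+R_2) = 9.1×3.3/30.3 = 0.991 V, R_Th = R_1‖R_2 = 2.94 kΩ.
Base-emitter loop: V_Th = I_B·R_Th + V_BE + (β+1)I_B·R_E, so I_B = (0.991 − 0.7) / (2.94 + 51×0.22) = 0.0206 mA.
I_C = β·I_B = 50×0.0206 = 1.03 mA, and I_E = (β+1)I_B = 1.05 mA.
V_CE = V_CC − I_C·R_C − I_E·R_E = 9.1 − 1.03×2.7 − 1.05×0.22 = 6.09 V.
V_CE = 6.09 V > 0.2 V confirms active-region operation.

I_C ≈ 1 mA, V_CE ≈ 6.1 V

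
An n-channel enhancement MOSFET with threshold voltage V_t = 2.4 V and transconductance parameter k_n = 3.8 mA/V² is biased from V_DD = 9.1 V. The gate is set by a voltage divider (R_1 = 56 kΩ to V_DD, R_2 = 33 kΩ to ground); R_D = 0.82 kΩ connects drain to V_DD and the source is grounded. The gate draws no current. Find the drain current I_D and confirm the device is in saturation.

V_G = V_DD·R_2/(R_1+R_2) = 9.1×33/89 = 3.37 V. With the source grounded, V_GS = V_G = 3.37 V.
Assume saturation: I_D = (k_n/2)(V_GS − V_t)² = (3.8/2)×(3.37 − 2.4)² = 1.9×0.974² = 1.8 mA.
V_DS = V_DD − I_D·R_D = 9.1 − 1.8×0.82 = 7.62 V.
Saturation requires V_DS ≥ V_GS − V_t = 0.974 V; 7.62 ≥ 0.974 ✓.

I_D ≈ 1.8 mA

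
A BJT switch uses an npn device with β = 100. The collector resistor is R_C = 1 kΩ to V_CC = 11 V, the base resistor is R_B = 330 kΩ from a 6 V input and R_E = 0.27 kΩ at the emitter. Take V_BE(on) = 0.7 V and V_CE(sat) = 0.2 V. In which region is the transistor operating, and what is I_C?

active; I_C ≈ 1.5 mA

Assume active. Base-emitter loop: I_B = (V_BB − V_BE)/(R_B + (β+1)R_E) = (6 − 0.7)/(330 + 101×0.27) = 0.0148 mA.
I_C = β·I_B = 100×0.0148 = 1.48 mA.
V_CE = V_CC − I_C·R_C − I_E·R_E = 11 − 1.48×1 − 1.5×0.27 = 9.11 V > V_CE(sat), so the active-region assumption holds.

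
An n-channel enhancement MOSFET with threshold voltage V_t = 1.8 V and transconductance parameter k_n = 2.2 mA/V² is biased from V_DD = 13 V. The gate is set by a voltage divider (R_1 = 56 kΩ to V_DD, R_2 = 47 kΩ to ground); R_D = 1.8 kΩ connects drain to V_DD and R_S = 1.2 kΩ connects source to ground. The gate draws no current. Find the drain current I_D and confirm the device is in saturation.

V_G = V_DD·R_2/(R_1+R_2) = 13×47/103 = 5.93 V.
Assume saturation: I_D = (k_n/2)(V_GS − V_t)² with V_GS = V_G − I_D·R_S = 5.93 − 1.2·I_D.
Substituting gives 1.58·I_D² − 11.9·I_D + 18.8 = 0, with roots I_D = 2.25 or 5.27 mA.
The root I_D = 5.27 mA gives V_GS = -0.388 V ≤ V_t, so take I_D = 2.25 mA.
Then V_GS = 3.23 V and V_DS = V_DD − I_D(R_D+R_S) = 13 − 2.25×3 = 6.25 V.
Saturation requires V_DS ≥ V_GS − V_t = 1.43 V; 6.25 ≥ 1.43 ✓.

I_D ≈ 2.3 mA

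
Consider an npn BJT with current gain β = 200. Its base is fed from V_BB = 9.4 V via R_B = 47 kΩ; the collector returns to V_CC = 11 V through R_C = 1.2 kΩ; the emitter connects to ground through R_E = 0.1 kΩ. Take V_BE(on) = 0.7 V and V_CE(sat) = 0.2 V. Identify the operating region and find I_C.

saturation; I_C ≈ 8.3 mA

Assume active: I_B = (9.4 − 0.7)/(47 + 201×0.1) = 0.13 mA, I_C = β·I_B = 25.9 mA.
Then V_CE = 11 − 25.9×1.2 − 26.1×0.1 = -22.7 V < 0.2 V — the active assumption fails.
Re-solve with V_CE = 0.2 V. KCL at the emitter: V_E/R_E = (V_BB−0.7−V_E)/R_B + (V_CC−0.2−V_E)/R_C, giving V_E = 0.846 V.
I_C = (V_CC − 0.2 − V_E)/R_C = (10.8 − 0.846)/1.2 = 8.29 mA.
Check: I_B = (8.7 − 0.846)/47 = 0.167 mA, and β·I_B = 33.4 mA > I_C, confirming saturation.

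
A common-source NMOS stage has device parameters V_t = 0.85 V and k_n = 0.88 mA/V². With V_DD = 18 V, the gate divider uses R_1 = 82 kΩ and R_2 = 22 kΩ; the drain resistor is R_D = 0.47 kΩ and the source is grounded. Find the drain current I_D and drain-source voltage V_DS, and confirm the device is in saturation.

V_G = V_DD·R_2/(R_1+R_2) = 18×22/104 = 3.81 V. With the source grounded, V_GS = V_G = 3.81 V.
Assume saturation: I_D = (k_n/2)(V_GS − V_t)² = (0.88/2)×(3.81 − 0.85)² = 0.44×2.96² = 3.85 mA.
V_DS = V_DD − I_D·R_D = 18 − 3.85×0.47 = 16.2 V.
Saturation requires V_DS ≥ V_GS − V_t = 2.96 V; 16.2 ≥ 2.96 ✓.

I_D ≈ 3.8 mA, V_DS ≈ 16 V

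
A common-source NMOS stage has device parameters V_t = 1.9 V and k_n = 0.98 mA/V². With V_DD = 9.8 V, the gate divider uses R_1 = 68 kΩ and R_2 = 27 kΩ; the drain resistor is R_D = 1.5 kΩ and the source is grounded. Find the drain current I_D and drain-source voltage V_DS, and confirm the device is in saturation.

I_D ≈ 0.38 mA, V_DS ≈ 9.2 V

V_G = V_DD·R_2/(R_1+R_2) = 9.8×27/95 = 2.79 V. With the source grounded, V_GS = V_G = 2.79 V.
Assume saturation: I_D = (k_n/2)(V_GS − V_t)² = (0.98/2)×(2.79 − 1.9)² = 0.49×0.885² = 0.384 mA.
V_DS = V_DD − I_D·R_D = 9.8 − 0.384×1.5 = 9.22 V.
Saturation requires V_DS ≥ V_GS − V_t = 0.885 V; 9.22 ≥ 0.885 ✓.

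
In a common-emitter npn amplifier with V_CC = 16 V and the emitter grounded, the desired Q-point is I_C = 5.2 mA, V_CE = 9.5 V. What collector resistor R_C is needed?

Collector loop: V_CC = I_C·R_C + V_CE.
R_C = (V_CC − V_CE)/I_C = (16 − 9.5)/5.2 = 1.25 kΩ.

R_C ≈ 1.2 kΩ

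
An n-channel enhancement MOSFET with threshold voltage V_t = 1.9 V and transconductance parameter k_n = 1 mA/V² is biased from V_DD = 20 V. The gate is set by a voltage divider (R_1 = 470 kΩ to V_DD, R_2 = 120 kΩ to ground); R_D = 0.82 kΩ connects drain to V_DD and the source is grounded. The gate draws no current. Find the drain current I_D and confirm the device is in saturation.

I_D ≈ 2.3 mA

V_G = V_DD·R_2/(R_1+R_2) = 20×120/590 = 4.07 V. With the source grounded, V_GS = V_G = 4.07 V.
Assume saturation: I_D = (k_n/2)(V_GS − V_t)² = (1/2)×(4.07 − 1.9)² = 0.5×2.17² = 2.35 mA.
V_DS = V_DD − I_D·R_D = 20 − 2.35×0.82 = 18.1 V.
Saturation requires V_DS ≥ V_GS − V_t = 2.17 V; 18.1 ≥ 2.17 ✓.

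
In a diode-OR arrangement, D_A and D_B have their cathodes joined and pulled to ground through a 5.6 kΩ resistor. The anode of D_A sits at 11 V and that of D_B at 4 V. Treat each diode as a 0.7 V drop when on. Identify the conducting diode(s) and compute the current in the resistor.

Only D_A conducts; I_R ≈ 1.8 mA

Assume both conduct. Then node N would need to be at both 11−0.7 = 10.3 V and 4−0.7 = 3.3 V, which is impossible.
Assume only D_A conducts: V_N = 11 − 0.7 = 10.3 V, so I_R = 10.3/5.6 = 1.84 mA.
Check D_B: its anode-to-cathode voltage is 4 − 10.3 = -6.3 V < 0.7 V, so it is off. The assumption is consistent.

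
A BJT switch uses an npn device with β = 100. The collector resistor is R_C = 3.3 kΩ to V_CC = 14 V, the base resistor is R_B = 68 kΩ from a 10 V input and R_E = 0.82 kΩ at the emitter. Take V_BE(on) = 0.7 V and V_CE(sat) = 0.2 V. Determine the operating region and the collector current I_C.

Assume active: I_B = (10 − 0.7)/(68 + 101×0.82) = 0.0617 mA, I_C = β·I_B = 6.17 mA.
Then V_CE = 14 − 6.17×3.3 − 6.23×0.82 = -11.5 V < 0.2 V — the active assumption fails.
Re-solve with V_CE = 0.2 V. KCL at the emitter: V_E/R_E = (V_BB−0.7−V_E)/R_B + (V_CC−0.2−V_E)/R_C, giving V_E = 2.81 V.
I_C = (V_CC − 0.2 − V_E)/R_C = (13.8 − 2.81)/3.3 = 3.33 mA.
Check: I_B = (9.3 − 2.81)/68 = 0.0955 mA, and β·I_B = 9.55 mA > I_C, confirming saturation.

saturation; I_C ≈ 3.3 mA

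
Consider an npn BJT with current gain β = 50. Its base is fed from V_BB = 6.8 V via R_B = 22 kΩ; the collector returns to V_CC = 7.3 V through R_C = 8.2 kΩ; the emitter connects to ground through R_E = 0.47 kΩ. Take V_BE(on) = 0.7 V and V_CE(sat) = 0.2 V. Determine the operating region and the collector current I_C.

saturation; I_C ≈ 0.81 mA

Assume active: I_B = (6.8 − 0.7)/(22 + 51×0.47) = 0.133 mA, I_C = β·I_B = 6.63 mA.
Then V_CE = 7.3 − 6.63×8.2 − 6.77×0.47 = -50.3 V < 0.2 V — the active assumption fails.
Re-solve with V_CE = 0.2 V. KCL at the emitter: V_E/R_E = (V_BB−0.7−V_E)/R_B + (V_CC−0.2−V_E)/R_C, giving V_E = 0.498 V.
I_C = (V_CC − 0.2 − V_E)/R_C = (7.1 − 0.498)/8.2 = 0.805 mA.
Check: I_B = (6.1 − 0.498)/22 = 0.255 mA, and β·I_B = 12.7 mA > I_C, confirming saturation.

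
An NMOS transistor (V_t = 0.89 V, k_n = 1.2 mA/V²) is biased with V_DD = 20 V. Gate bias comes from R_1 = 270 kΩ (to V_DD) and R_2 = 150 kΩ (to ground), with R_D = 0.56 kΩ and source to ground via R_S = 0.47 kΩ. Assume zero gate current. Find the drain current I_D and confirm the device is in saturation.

I_D ≈ 6.4 mA

V_G = V_DD·R_2/(R_1+R_2) = 20×150/420 = 7.14 V.
Assume saturation: I_D = (k_n/2)(V_GS − V_t)² with V_GS = V_G − I_D·R_S = 7.14 − 0.47·I_D.
Substituting gives 0.133·I_D² − 4.53·I_D + 23.5 = 0, with roots I_D = 6.37 or 27.8 mA.
The root I_D = 27.8 mA gives V_GS = -5.91 V ≤ V_t, so take I_D = 6.37 mA.
Then V_GS = 4.15 V and V_DS = V_DD − I_D(R_D+R_S) = 20 − 6.37×1.03 = 13.4 V.
Saturation requires V_DS ≥ V_GS − V_t = 3.26 V; 13.4 ≥ 3.26 ✓.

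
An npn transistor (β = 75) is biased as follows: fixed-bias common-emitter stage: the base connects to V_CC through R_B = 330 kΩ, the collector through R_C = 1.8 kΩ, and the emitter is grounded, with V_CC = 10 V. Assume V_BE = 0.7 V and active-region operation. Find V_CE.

V_CE ≈ 6.2 V

Base loop: V_CC = I_B·R_B + V_BE, so I_B = (10 − 0.7)/330 kΩ = 0.0282 mA.
In the active region I_C = β·I_B = 75 × 0.0282 = 2.11 mA.
Collector loop: V_CE = V_CC − I_C·R_C = 10 − 2.11×1.8 = 6.2 V.
Since V_CE = 6.2 V > V_CE(sat) ≈ 0.2 V, the transistor is in the active region as assumed.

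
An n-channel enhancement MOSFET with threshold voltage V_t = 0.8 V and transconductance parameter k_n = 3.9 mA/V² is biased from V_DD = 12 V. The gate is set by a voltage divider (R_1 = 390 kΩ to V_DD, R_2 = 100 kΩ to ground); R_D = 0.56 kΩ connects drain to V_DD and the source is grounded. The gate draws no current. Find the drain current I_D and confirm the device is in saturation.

V_G = V_DD·R_2/(R_1+R_2) = 12×100/490 = 2.45 V. With the source grounded, V_GS = V_G = 2.45 V.
Assume saturation: I_D = (k_n/2)(V_GS − V_t)² = (3.9/2)×(2.45 − 0.8)² = 1.95×1.65² = 5.3 mA.
V_DS = V_DD − I_D·R_D = 12 − 5.3×0.56 = 9.03 V.
Saturation requires V_DS ≥ V_GS − V_t = 1.65 V; 9.03 ≥ 1.65 ✓.

I_D ≈ 5.3 mA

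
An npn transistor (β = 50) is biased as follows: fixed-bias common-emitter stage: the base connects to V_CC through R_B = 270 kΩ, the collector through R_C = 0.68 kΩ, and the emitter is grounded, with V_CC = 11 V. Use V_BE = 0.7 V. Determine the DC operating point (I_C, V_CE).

I_C ≈ 1.9 mA, V_CE ≈ 9.7 V

Base loop: V_CC = I_B·R_B + V_BE, so I_B = (11 − 0.7)/270 kΩ = 0.0381 mA.
In the active region I_C = β·I_B = 50 × 0.0381 = 1.91 mA.
Collector loop: V_CE = V_CC − I_C·R_C = 11 − 1.91×0.68 = 9.7 V.
Since V_CE = 9.7 V > V_CE(sat) ≈ 0.2 V, the transistor is in the active region as assumed.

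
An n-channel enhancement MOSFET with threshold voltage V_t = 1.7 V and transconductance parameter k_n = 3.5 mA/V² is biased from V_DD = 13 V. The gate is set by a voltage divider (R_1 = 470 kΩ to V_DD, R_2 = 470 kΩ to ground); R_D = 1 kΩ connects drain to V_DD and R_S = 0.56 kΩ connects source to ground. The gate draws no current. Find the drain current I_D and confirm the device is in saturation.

I_D ≈ 5.4 mA

V_G = V_DD·R_2/(R_1+R_2) = 13×470/940 = 6.5 V.
Assume saturation: I_D = (k_n/2)(V_GS − V_t)² with V_GS = V_G − I_D·R_S = 6.5 − 0.56·I_D.
Substituting gives 0.549·I_D² − 10.4·I_D + 40.3 = 0, with roots I_D = 5.43 or 13.5 mA.
The root I_D = 13.5 mA gives V_GS = -1.08 V ≤ V_t, so take I_D = 5.43 mA.
Then V_GS = 3.46 V and V_DS = V_DD − I_D(R_D+R_S) = 13 − 5.43×1.56 = 4.53 V.
Saturation requires V_DS ≥ V_GS − V_t = 1.76 V; 4.53 ≥ 1.76 ✓.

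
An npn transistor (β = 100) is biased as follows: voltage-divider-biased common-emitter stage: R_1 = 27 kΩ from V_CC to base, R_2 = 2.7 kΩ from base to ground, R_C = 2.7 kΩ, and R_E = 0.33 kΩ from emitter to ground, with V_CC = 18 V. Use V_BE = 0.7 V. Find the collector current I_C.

Thevenize the base divider: V_Th = V_CC·R_2/(R_1+R_2) = 18×2.7/29.7 = 1.64 V, R_Th = R_1‖R_2 = 2.45 kΩ.
Base-emitter loop: V_Th = I_B·R_Th + V_BE + (β+1)I_B·R_E, so I_B = (1.64 − 0.7) / (2.45 + 101×0.33) = 0.0262 mA.
I_C = β·I_B = 100×0.0262 = 2.62 mA, and I_E = (β+1)I_B = 2.64 mA.
V_CE = V_CC − I_C·R_C − I_E·R_E = 18 − 2.62×2.7 − 2.64×0.33 = 10.1 V.
V_CE = 10.1 V > 0.2 V confirms active-region operation.

I_C ≈ 2.6 mA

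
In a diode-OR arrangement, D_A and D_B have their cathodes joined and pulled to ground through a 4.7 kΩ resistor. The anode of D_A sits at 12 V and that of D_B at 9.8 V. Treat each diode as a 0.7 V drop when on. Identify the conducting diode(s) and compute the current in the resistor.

Assume both conduct. Then node N would need to be at both 12−0.7 = 11.3 V and 9.8−0.7 = 9.1 V, which is impossible.
Assume only D_A conducts: V_N = 12 − 0.7 = 11.3 V, so I_R = 11.3/4.7 = 2.4 mA.
Check D_B: its anode-to-cathode voltage is 9.8 − 11.3 = -1.5 V < 0.7 V, so it is off. The assumption is consistent.

Only D_A conducts; I_R ≈ 2.4 mA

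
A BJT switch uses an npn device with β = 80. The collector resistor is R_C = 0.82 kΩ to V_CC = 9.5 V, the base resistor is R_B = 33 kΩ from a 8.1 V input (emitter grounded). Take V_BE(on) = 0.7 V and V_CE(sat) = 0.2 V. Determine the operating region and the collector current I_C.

Assume active: I_B = (8.1 − 0.7)/33 = 0.224 mA, giving I_C = β·I_B = 17.9 mA.
But then V_CE = 9.5 − 17.9×0.82 = -5.21 V < V_CE(sat) = 0.2 V — impossible in the active region.
So the transistor is saturated. With V_CE = 0.2 V, I_C = (V_CC − 0.2)/R_C = 9.3/0.82 = 11.3 mA.
Check: β·I_B = 17.9 mA > I_C = 11.3 mA, confirming saturation.

saturation; I_C ≈ 11 mA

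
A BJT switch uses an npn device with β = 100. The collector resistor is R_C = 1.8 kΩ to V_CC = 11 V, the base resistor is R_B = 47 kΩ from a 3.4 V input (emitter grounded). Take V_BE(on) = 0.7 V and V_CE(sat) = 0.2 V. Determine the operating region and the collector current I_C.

active; I_C ≈ 5.7 mA

Assume active. Base-emitter loop: I_B = (V_BB − V_BE)/R_B = (3.4 − 0.7)/47 = 0.0574 mA.
I_C = β·I_B = 100×0.0574 = 5.74 mA.
V_CE = V_CC − I_C·R_C = 11 − 5.74×1.8 = 0.66 V > V_CE(sat), so the active-region assumption holds.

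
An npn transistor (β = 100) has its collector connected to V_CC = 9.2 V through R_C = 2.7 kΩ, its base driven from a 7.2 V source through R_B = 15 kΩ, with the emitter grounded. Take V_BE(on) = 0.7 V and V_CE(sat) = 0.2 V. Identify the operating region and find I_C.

saturation; I_C ≈ 3.3 mA

Assume active: I_B = (7.2 − 0.7)/15 = 0.433 mA, giving I_C = β·I_B = 43.3 mA.
But then V_CE = 9.2 − 43.3×2.7 = -108 V < V_CE(sat) = 0.2 V — impossible in the active region.
So the transistor is saturated. With V_CE = 0.2 V, I_C = (V_CC − 0.2)/R_C = 9/2.7 = 3.33 mA.
Check: β·I_B = 43.3 mA > I_C = 3.33 mA, confirming saturation.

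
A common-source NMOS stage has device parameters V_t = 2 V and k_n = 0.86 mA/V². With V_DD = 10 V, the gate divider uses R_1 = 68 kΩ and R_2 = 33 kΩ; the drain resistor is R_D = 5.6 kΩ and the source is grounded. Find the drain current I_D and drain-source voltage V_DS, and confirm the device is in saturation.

V_G = V_DD·R_2/(R_1+R_2) = 10×33/101 = 3.27 V. With the source grounded, V_GS = V_G = 3.27 V.
Assume saturation: I_D = (k_n/2)(V_GS − V_t)² = (0.86/2)×(3.27 − 2)² = 0.43×1.27² = 0.691 mA.
V_DS = V_DD − I_D·R_D = 10 − 0.691×5.6 = 6.13 V.
Saturation requires V_DS ≥ V_GS − V_t = 1.27 V; 6.13 ≥ 1.27 ✓.

I_D ≈ 0.69 mA, V_DS ≈ 6.1 V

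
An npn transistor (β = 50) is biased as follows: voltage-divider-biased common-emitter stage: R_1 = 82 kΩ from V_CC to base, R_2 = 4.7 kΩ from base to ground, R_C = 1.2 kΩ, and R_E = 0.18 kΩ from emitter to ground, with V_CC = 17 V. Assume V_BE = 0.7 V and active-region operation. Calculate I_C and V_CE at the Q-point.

Thevenize the base divider: V_Th = V_CC·R_2/(R_1+R_2) = 17×4.7/86.7 = 0.922 V, R_Th = R_1‖R_2 = 4.45 kΩ.
Base-emitter loop: V_Th = I_B·R_Th + V_BE + (β+1)I_B·R_E, so I_B = (0.922 − 0.7) / (4.45 + 51×0.18) = 0.0163 mA.
I_C = β·I_B = 50×0.0163 = 0.813 mA, and I_E = (β+1)I_B = 0.829 mA.
V_CE = V_CC − I_C·R_C − I_E·R_E = 17 − 0.813×1.2 − 0.829×0.18 = 15.9 V.
V_CE = 15.9 V > 0.2 V confirms active-region operation.

I_C ≈ 0.81 mA, V_CE ≈ 16 V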